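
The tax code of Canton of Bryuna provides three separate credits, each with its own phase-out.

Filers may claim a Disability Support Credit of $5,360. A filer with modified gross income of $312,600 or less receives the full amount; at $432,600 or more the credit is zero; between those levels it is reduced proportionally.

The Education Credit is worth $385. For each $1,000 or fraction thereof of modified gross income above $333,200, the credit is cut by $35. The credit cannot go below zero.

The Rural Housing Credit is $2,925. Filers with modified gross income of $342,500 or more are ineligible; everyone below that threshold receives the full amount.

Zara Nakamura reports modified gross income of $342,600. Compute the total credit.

$4,055

Disability Support Credit: $342,600 is $30,000 into a $120,000 phase-out range, leaving 90,000/120,000 of the credit: $5,360 × 90,000/120,000 = $4,020.
Education Credit: income exceeds $333,200 by $9,400, which is 10 full-or-partial $1,000 increments; reduction = 10 × $35 = $350, leaving $35.
Rural Housing Credit: $342,600 meets or exceeds the $342,500 cutoff, so the credit is $0.
Total: $4,020 + $35 + $0 = $4,055.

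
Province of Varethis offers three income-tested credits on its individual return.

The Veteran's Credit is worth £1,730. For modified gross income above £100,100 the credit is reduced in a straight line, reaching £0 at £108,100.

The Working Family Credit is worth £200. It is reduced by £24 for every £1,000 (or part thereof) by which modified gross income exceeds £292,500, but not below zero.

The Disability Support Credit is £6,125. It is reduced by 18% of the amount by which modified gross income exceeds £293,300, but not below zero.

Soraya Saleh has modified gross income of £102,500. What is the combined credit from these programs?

£7,536

Veteran's Credit: £102,500 is £2,400 into a £8,000 phase-out range, leaving 5,600/8,000 of the credit: £1,730 × 5,600/8,000 = £1,211.
Working Family Credit: £102,500 is at or below the £292,500 threshold, so the full £200 applies.
Disability Support Credit: £102,500 is at or below the £293,300 threshold, so the full £6,125 applies.
Total: £1,211 + £200 + £6,125 = £7,536.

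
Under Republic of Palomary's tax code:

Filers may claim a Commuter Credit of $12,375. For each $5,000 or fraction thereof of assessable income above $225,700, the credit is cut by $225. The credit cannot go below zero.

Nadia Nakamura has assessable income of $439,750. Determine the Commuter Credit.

$2,700

Commuter Credit: income exceeds $225,700 by $214,050, which is 43 full-or-partial $5,000 increments; reduction = 43 × $225 = $9,675, leaving $2,700.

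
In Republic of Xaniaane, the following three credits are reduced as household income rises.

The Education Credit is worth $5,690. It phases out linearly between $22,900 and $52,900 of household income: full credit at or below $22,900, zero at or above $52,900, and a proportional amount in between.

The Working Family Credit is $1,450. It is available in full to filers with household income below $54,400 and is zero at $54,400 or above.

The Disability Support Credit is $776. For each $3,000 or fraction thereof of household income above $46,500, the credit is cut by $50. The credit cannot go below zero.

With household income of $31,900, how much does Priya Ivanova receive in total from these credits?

$6,209

Education Credit: $31,900 is $9,000 into a $30,000 phase-out range, leaving 21,000/30,000 of the credit: $5,690 × 21,000/30,000 = $3,983.
Working Family Credit: $31,900 is below the $54,400 cutoff, so the full $1,450 applies.
Disability Support Credit: $31,900 is at or below the $46,500 threshold, so the full $776 applies.
Total: $3,983 + $1,450 + $776 = $6,209.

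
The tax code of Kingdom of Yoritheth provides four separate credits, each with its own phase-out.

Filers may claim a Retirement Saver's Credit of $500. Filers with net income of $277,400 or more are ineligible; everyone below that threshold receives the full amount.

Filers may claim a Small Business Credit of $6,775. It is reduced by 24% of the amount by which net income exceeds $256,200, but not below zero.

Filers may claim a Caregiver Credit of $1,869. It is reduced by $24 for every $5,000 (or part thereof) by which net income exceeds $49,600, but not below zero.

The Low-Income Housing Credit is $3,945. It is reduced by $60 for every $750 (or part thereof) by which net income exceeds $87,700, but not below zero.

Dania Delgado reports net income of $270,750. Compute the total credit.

Retirement Saver's Credit: $270,750 is below the $277,400 cutoff, so the full $500 applies.
Small Business Credit: 24% of the $14,550 excess over $256,200 is $3,492; credit = $6,775 − $3,492 = $3,283.
Caregiver Credit: income exceeds $49,600 by $221,150, which is 45 full-or-partial $5,000 increments; reduction = 45 × $24 = $1,080, leaving $789.
Low-Income Housing Credit: income exceeds $87,700 by $183,050 → 245 increments × $60 = $14,700 ≥ base, so the credit is $0.
Total: $500 + $3,283 + $789 + $0 = $4,572.

$4,572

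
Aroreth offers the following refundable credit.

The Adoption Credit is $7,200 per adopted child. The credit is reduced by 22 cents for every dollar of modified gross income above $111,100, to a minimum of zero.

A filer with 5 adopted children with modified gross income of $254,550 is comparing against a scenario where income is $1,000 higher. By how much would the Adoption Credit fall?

$220

At $254,550 — base = 5 × $7,200 = $36,000. 22% of the $143,450 excess over $111,100 is $31,559; credit = $36,000 − $31,559 = $4,441.
At $255,550 — base = 5 × $7,200 = $36,000. 22% of the $144,450 excess over $111,100 is $31,779; credit = $36,000 − $31,779 = $4,221.
Lost: $4,441 − $4,221 = $220.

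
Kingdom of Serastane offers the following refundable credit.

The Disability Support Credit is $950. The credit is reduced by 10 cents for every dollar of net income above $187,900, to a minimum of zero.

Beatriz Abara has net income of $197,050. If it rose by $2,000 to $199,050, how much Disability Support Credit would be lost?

$35

At $197,050 — 10% of the $9,150 excess over $187,900 is $915; credit = $950 − $915 = $35.
At $199,050 — 10% of the $11,150 excess over $187,900 is $1,115 ≥ base, so the credit is $0.
Lost: $35 − $0 = $35.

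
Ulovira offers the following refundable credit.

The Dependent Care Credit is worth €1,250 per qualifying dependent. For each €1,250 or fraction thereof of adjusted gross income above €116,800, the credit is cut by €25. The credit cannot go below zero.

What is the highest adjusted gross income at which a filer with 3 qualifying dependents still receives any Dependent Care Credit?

€303,050

Full credit = 3 × €1,250 = €3,750.
After 149 increments the reduction is 149 × €25 = €3,725, leaving €25; one more increment wipes it out. Increment 149 ends at excess 149 × €1,250 = €186,250, so the highest qualifying income is €116,800 + €186,250 = €303,050.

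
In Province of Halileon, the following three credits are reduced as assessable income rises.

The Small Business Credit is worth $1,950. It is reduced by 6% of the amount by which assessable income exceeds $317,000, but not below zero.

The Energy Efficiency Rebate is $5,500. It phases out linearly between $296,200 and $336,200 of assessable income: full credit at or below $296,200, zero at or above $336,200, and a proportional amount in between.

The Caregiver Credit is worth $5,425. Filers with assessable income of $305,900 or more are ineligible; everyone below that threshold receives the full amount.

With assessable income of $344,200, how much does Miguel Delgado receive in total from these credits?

$318

Small Business Credit: 6% of the $27,200 excess over $317,000 is $1,632; credit = $1,950 − $1,632 = $318.
Energy Efficiency Rebate: $344,200 is at or above $336,200, so the credit is $0.
Caregiver Credit: $344,200 meets or exceeds the $305,900 cutoff, so the credit is $0.
Total: $318 + $0 + $0 = $318.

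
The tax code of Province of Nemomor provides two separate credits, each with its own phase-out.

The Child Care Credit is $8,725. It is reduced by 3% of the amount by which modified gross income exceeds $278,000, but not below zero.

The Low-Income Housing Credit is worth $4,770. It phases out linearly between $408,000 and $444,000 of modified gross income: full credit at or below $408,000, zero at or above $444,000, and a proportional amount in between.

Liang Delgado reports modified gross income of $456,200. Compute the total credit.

Child Care Credit: 3% of the $178,200 excess over $278,000 is $5,346; credit = $8,725 − $5,346 = $3,379.
Low-Income Housing Credit: $456,200 is at or above $444,000, so the credit is $0.
Total: $3,379 + $0 = $3,379.

$3,379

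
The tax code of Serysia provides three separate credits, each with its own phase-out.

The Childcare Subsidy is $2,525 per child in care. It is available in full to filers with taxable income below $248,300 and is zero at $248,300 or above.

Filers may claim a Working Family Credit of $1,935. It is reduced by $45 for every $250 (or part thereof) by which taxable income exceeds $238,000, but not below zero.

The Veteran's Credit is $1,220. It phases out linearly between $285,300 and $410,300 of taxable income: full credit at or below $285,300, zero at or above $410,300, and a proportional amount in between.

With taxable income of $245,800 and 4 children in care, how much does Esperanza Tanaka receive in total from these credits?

$11,815

Childcare Subsidy: base = 4 × $2,525 = $10,100. $245,800 is below the $248,300 cutoff, so the full $10,100 applies.
Working Family Credit: income exceeds $238,000 by $7,800, which is 32 full-or-partial $250 increments; reduction = 32 × $45 = $1,440, leaving $495.
Veteran's Credit: $245,800 is at or below the $285,300 threshold, so the full $1,220 applies.
Total: $10,100 + $495 + $1,220 = $11,815.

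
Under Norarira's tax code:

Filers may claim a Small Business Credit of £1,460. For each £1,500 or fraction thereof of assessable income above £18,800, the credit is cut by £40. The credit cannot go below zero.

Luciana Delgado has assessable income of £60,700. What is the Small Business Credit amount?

Small Business Credit: income exceeds £18,800 by £41,900, which is 28 full-or-partial £1,500 increments; reduction = 28 × £40 = £1,120, leaving £340.

£340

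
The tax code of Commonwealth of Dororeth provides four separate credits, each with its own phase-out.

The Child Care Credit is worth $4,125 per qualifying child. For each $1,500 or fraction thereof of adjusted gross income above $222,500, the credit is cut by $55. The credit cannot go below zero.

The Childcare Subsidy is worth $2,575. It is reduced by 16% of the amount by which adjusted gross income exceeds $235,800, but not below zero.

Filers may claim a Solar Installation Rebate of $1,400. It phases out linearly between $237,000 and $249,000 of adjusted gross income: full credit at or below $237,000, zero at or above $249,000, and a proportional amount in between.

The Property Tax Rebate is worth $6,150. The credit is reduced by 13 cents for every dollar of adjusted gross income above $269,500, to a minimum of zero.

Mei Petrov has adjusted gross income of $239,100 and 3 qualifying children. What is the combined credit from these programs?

Child Care Credit: base = 3 × $4,125 = $12,375. income exceeds $222,500 by $16,600, which is 12 full-or-partial $1,500 increments; reduction = 12 × $55 = $660, leaving $11,715.
Childcare Subsidy: 16% of the $3,300 excess over $235,800 is $528; credit = $2,575 − $528 = $2,047.
Solar Installation Rebate: $239,100 is $2,100 into a $12,000 phase-out range, leaving 9,900/12,000 of the credit: $1,400 × 9,900/12,000 = $1,155.
Property Tax Rebate: $239,100 is at or below the $269,500 threshold, so the full $6,150 applies.
Total: $11,715 + $2,047 + $1,155 + $6,150 = $21,067.

$21,067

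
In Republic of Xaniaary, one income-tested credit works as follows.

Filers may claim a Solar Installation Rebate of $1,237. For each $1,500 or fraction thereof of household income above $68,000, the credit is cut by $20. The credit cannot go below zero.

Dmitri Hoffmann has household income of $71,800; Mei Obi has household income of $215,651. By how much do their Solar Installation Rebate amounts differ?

$1,177

Dmitri ($71,800): Solar Installation Rebate: income exceeds $68,000 by $3,800, which is 3 full-or-partial $1,500 increments; reduction = 3 × $20 = $60, leaving $1,177.
Mei ($215,651): Solar Installation Rebate: income exceeds $68,000 by $147,651 → 99 increments × $20 = $1,980 ≥ base, so the credit is $0.
Difference: |$1,177 − $0| = $1,177.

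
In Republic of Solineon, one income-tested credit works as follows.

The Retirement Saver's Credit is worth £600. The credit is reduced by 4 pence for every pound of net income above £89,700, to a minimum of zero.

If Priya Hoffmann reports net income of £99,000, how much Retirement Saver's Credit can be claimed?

£228

Retirement Saver's Credit: 4% of the £9,300 excess over £89,700 is £372; credit = £600 − £372 = £228.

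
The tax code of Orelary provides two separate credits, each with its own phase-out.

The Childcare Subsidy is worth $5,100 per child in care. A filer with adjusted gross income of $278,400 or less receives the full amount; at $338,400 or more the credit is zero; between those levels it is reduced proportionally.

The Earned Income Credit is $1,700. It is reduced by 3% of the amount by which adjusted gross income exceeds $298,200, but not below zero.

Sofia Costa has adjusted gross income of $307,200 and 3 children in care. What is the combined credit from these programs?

Childcare Subsidy: base = 3 × $5,100 = $15,300. $307,200 is $28,800 into a $60,000 phase-out range, leaving 31,200/60,000 of the credit: $15,300 × 31,200/60,000 = $7,956.
Earned Income Credit: 3% of the $9,000 excess over $298,200 is $270; credit = $1,700 − $270 = $1,430.
Total: $7,956 + $1,430 = $9,386.

$9,386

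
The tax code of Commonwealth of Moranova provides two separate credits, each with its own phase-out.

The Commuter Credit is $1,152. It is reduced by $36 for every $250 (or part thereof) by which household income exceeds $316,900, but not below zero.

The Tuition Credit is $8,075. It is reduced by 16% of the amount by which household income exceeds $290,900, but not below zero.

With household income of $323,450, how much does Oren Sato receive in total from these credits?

Commuter Credit: income exceeds $316,900 by $6,550, which is 27 full-or-partial $250 increments; reduction = 27 × $36 = $972, leaving $180.
Tuition Credit: 16% of the $32,550 excess over $290,900 is $5,208; credit = $8,075 − $5,208 = $2,867.
Total: $180 + $2,867 = $3,047.

$3,047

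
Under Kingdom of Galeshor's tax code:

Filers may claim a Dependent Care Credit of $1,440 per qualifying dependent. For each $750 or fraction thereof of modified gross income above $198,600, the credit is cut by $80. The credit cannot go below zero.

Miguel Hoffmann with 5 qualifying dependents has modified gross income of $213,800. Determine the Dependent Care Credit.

$5,520

Dependent Care Credit: base = 5 × $1,440 = $7,200. income exceeds $198,600 by $15,200, which is 21 full-or-partial $750 increments; reduction = 21 × $80 = $1,680, leaving $5,520.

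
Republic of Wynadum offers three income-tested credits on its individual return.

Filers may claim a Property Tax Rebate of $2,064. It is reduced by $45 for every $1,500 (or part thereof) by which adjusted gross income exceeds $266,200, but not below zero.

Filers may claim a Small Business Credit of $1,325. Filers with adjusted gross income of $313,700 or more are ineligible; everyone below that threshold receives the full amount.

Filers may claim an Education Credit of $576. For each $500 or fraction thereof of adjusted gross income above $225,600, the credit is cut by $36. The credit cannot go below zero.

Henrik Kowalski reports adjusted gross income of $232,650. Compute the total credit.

Property Tax Rebate: $232,650 is at or below the $266,200 threshold, so the full $2,064 applies.
Small Business Credit: $232,650 is below the $313,700 cutoff, so the full $1,325 applies.
Education Credit: income exceeds $225,600 by $7,050, which is 15 full-or-partial $500 increments; reduction = 15 × $36 = $540, leaving $36.
Total: $2,064 + $1,325 + $36 = $3,425.

$3,425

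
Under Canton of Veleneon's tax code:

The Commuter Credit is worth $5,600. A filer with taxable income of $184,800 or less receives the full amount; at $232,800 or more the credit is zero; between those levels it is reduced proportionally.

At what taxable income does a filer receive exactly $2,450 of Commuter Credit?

$2,450 is 2,450/5,600 of the full $5,600, so 3,150/5,600 of the $48,000 range has been used: income = $184,800 + $48,000 × 3,150/5,600 = $211,800.

$211,800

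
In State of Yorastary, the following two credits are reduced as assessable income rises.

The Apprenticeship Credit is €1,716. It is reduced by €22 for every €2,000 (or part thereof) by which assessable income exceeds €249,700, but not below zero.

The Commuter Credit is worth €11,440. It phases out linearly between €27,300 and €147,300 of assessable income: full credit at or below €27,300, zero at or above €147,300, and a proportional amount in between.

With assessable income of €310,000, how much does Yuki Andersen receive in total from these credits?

€1,034

Apprenticeship Credit: income exceeds €249,700 by €60,300, which is 31 full-or-partial €2,000 increments; reduction = 31 × €22 = €682, leaving €1,034.
Commuter Credit: €310,000 is at or above €147,300, so the credit is €0.
Total: €1,034 + €0 = €1,034.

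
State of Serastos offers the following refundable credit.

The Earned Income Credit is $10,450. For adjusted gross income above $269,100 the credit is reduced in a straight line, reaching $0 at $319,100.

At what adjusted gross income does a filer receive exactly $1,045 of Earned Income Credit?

$1,045 is 1,045/10,450 of the full $10,450, so 9,405/10,450 of the $50,000 range has been used: income = $269,100 + $50,000 × 9,405/10,450 = $314,100.

$314,100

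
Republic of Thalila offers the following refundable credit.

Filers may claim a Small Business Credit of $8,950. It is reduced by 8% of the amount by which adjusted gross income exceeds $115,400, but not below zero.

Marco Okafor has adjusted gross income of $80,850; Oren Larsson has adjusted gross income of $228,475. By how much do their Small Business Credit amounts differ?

$8,950

Marco ($80,850): Small Business Credit: $80,850 is at or below the $115,400 threshold, so the full $8,950 applies.
Oren ($228,475): Small Business Credit: 8% of the $113,075 excess over $115,400 is $9,046 ≥ base, so the credit is $0.
Difference: |$8,950 − $0| = $8,950.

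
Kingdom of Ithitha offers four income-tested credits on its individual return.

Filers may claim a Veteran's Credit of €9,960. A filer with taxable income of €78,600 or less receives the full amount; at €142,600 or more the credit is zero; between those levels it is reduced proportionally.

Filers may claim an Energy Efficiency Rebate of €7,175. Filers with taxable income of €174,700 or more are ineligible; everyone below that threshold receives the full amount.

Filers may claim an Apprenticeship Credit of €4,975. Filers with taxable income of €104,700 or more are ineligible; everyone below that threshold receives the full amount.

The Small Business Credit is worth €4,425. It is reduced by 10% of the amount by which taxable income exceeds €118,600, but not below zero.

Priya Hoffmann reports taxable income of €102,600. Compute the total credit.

€22,800

Veteran's Credit: €102,600 is €24,000 into a €64,000 phase-out range, leaving 40,000/64,000 of the credit: €9,960 × 40,000/64,000 = €6,225.
Energy Efficiency Rebate: €102,600 is below the €174,700 cutoff, so the full €7,175 applies.
Apprenticeship Credit: €102,600 is below the €104,700 cutoff, so the full €4,975 applies.
Small Business Credit: €102,600 is at or below the €118,600 threshold, so the full €4,425 applies.
Total: €6,225 + €7,175 + €4,975 + €4,425 = €22,800.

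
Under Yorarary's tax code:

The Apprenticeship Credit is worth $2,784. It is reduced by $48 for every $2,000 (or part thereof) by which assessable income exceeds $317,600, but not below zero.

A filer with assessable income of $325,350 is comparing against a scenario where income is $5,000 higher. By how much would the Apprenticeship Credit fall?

$144

At $325,350 — income exceeds $317,600 by $7,750, which is 4 full-or-partial $2,000 increments; reduction = 4 × $48 = $192, leaving $2,592.
At $330,350 — income exceeds $317,600 by $12,750, which is 7 full-or-partial $2,000 increments; reduction = 7 × $48 = $336, leaving $2,448.
Lost: $2,592 − $2,448 = $144.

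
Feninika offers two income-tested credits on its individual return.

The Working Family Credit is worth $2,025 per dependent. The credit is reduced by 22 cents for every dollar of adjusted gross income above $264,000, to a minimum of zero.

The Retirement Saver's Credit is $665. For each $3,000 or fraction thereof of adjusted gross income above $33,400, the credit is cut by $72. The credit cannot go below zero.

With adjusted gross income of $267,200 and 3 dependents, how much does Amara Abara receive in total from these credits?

$5,371

Working Family Credit: base = 3 × $2,025 = $6,075. 22% of the $3,200 excess over $264,000 is $704; credit = $6,075 − $704 = $5,371.
Retirement Saver's Credit: income exceeds $33,400 by $233,800 → 78 increments × $72 = $5,616 ≥ base, so the credit is $0.
Total: $5,371 + $0 = $5,371.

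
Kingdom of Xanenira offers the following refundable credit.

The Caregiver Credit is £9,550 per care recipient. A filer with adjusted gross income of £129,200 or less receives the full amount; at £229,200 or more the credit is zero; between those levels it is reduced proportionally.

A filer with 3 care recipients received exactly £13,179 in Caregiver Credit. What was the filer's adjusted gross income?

Full credit = 3 × £9,550 = £28,650.
£13,179 is 13,179/28,650 of the full £28,650, so 15,471/28,650 of the £100,000 range has been used: income = £129,200 + £100,000 × 15,471/28,650 = £183,200.

£183,200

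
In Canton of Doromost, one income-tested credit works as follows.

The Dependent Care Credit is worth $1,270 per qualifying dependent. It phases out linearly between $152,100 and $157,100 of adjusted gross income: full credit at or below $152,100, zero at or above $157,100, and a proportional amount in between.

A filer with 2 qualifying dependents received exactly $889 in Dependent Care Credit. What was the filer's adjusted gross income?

Full credit = 2 × $1,270 = $2,540.
$889 is 889/2,540 of the full $2,540, so 1,651/2,540 of the $5,000 range has been used: income = $152,100 + $5,000 × 1,651/2,540 = $155,350.

$155,350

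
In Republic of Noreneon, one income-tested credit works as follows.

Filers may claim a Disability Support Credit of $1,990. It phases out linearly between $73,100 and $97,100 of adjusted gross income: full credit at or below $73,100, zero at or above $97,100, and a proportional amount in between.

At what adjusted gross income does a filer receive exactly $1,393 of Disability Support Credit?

$80,300

$1,393 is 1,393/1,990 of the full $1,990, so 597/1,990 of the $24,000 range has been used: income = $73,100 + $24,000 × 597/1,990 = $80,300.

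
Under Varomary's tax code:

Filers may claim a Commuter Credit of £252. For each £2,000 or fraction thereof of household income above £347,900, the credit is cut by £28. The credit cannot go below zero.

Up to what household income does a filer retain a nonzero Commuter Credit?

After 8 increments the reduction is 8 × £28 = £224, leaving £28; one more increment wipes it out. Increment 8 ends at excess 8 × £2,000 = £16,000, so the highest qualifying income is £347,900 + £16,000 = £363,900.

£363,900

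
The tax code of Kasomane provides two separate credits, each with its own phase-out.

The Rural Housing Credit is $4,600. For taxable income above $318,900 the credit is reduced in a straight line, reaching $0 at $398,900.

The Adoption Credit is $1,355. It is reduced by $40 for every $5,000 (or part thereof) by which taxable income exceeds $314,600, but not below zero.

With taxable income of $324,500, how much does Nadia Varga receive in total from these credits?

Rural Housing Credit: $324,500 is $5,600 into a $80,000 phase-out range, leaving 74,400/80,000 of the credit: $4,600 × 74,400/80,000 = $4,278.
Adoption Credit: income exceeds $314,600 by $9,900, which is 2 full-or-partial $5,000 increments; reduction = 2 × $40 = $80, leaving $1,275.
Total: $4,278 + $1,275 = $5,553.

$5,553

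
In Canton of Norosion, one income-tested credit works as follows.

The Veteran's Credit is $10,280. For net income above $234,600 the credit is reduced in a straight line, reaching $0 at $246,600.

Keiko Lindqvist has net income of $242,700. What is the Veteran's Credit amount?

Veteran's Credit: $242,700 is $8,100 into a $12,000 phase-out range, leaving 3,900/12,000 of the credit: $10,280 × 3,900/12,000 = $3,341.

$3,341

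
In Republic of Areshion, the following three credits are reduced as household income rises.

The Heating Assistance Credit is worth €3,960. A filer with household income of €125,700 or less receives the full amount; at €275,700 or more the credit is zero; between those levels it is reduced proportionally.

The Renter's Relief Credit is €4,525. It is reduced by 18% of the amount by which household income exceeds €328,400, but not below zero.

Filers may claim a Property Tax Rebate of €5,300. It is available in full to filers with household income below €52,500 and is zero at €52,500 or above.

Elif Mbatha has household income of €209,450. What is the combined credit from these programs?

€6,274

Heating Assistance Credit: €209,450 is €83,750 into a €150,000 phase-out range, leaving 66,250/150,000 of the credit: €3,960 × 66,250/150,000 = €1,749.
Renter's Relief Credit: €209,450 is at or below the €328,400 threshold, so the full €4,525 applies.
Property Tax Rebate: €209,450 meets or exceeds the €52,500 cutoff, so the credit is €0.
Total: €1,749 + €4,525 + €0 = €6,274.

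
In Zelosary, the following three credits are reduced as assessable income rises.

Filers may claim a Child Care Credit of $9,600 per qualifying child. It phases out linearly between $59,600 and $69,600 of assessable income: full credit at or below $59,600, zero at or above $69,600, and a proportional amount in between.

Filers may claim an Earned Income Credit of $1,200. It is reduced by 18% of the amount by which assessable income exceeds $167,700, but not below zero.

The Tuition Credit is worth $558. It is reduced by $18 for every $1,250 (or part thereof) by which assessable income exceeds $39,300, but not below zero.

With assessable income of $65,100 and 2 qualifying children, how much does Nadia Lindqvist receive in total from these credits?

$10,020

Child Care Credit: base = 2 × $9,600 = $19,200. $65,100 is $5,500 into a $10,000 phase-out range, leaving 4,500/10,000 of the credit: $19,200 × 4,500/10,000 = $8,640.
Earned Income Credit: $65,100 is at or below the $167,700 threshold, so the full $1,200 applies.
Tuition Credit: income exceeds $39,300 by $25,800, which is 21 full-or-partial $1,250 increments; reduction = 21 × $18 = $378, leaving $180.
Total: $8,640 + $1,200 + $180 = $10,020.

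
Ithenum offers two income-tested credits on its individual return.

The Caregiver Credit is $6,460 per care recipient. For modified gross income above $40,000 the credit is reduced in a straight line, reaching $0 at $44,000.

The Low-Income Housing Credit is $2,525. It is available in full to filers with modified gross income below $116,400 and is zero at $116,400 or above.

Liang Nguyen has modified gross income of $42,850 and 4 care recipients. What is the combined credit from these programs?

$9,954

Caregiver Credit: base = 4 × $6,460 = $25,840. $42,850 is $2,850 into a $4,000 phase-out range, leaving 1,150/4,000 of the credit: $25,840 × 1,150/4,000 = $7,429.
Low-Income Housing Credit: $42,850 is below the $116,400 cutoff, so the full $2,525 applies.
Total: $7,429 + $2,525 = $9,954.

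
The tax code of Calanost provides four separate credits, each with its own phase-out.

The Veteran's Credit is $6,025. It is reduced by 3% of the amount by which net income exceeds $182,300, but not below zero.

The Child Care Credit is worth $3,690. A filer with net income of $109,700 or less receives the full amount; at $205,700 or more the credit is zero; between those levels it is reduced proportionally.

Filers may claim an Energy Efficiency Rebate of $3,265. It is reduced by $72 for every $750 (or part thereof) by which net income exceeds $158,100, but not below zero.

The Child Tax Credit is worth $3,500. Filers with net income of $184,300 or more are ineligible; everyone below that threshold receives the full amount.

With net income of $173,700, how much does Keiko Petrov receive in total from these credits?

Veteran's Credit: $173,700 is at or below the $182,300 threshold, so the full $6,025 applies.
Child Care Credit: $173,700 is $64,000 into a $96,000 phase-out range, leaving 32,000/96,000 of the credit: $3,690 × 32,000/96,000 = $1,230.
Energy Efficiency Rebate: income exceeds $158,100 by $15,600, which is 21 full-or-partial $750 increments; reduction = 21 × $72 = $1,512, leaving $1,753.
Child Tax Credit: $173,700 is below the $184,300 cutoff, so the full $3,500 applies.
Total: $6,025 + $1,230 + $1,753 + $3,500 = $12,508.

$12,508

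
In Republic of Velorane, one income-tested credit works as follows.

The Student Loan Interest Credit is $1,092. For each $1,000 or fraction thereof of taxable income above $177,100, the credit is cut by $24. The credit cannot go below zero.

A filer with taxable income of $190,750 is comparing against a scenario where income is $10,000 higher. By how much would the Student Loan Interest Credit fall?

$240

At $190,750 — income exceeds $177,100 by $13,650, which is 14 full-or-partial $1,000 increments; reduction = 14 × $24 = $336, leaving $756.
At $200,750 — income exceeds $177,100 by $23,650, which is 24 full-or-partial $1,000 increments; reduction = 24 × $24 = $576, leaving $516.
Lost: $756 − $516 = $240.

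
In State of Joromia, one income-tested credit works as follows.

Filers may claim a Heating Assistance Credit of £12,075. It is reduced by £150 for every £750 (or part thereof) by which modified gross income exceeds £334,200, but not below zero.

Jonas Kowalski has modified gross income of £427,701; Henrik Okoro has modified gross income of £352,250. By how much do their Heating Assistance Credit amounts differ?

Jonas (£427,701): Heating Assistance Credit: income exceeds £334,200 by £93,501 → 125 increments × £150 = £18,750 ≥ base, so the credit is £0.
Henrik (£352,250): Heating Assistance Credit: income exceeds £334,200 by £18,050, which is 25 full-or-partial £750 increments; reduction = 25 × £150 = £3,750, leaving £8,325.
Difference: |£0 − £8,325| = £8,325.

£8,325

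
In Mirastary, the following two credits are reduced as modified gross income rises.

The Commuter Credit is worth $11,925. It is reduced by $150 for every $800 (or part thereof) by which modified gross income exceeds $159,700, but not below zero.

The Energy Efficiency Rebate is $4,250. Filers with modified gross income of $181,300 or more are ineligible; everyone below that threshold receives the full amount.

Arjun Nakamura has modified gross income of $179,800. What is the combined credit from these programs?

$12,275

Commuter Credit: income exceeds $159,700 by $20,100, which is 26 full-or-partial $800 increments; reduction = 26 × $150 = $3,900, leaving $8,025.
Energy Efficiency Rebate: $179,800 is below the $181,300 cutoff, so the full $4,250 applies.
Total: $8,025 + $4,250 = $12,275.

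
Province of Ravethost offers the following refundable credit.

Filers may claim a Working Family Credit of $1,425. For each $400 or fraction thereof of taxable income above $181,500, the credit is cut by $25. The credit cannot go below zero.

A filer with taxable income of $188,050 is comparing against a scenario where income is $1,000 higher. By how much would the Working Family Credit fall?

At $188,050 — income exceeds $181,500 by $6,550, which is 17 full-or-partial $400 increments; reduction = 17 × $25 = $425, leaving $1,000.
At $189,050 — income exceeds $181,500 by $7,550, which is 19 full-or-partial $400 increments; reduction = 19 × $25 = $475, leaving $950.
Lost: $1,000 − $950 = $50.

$50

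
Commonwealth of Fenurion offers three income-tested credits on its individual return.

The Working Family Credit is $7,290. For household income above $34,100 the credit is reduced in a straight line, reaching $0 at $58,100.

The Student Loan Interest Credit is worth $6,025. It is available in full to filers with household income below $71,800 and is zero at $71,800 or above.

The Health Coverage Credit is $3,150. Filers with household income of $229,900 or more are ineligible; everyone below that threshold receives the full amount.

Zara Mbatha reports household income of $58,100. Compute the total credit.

Working Family Credit: $58,100 is at or above $58,100, so the credit is $0.
Student Loan Interest Credit: $58,100 is below the $71,800 cutoff, so the full $6,025 applies.
Health Coverage Credit: $58,100 is below the $229,900 cutoff, so the full $3,150 applies.
Total: $0 + $6,025 + $3,150 = $9,175.

$9,175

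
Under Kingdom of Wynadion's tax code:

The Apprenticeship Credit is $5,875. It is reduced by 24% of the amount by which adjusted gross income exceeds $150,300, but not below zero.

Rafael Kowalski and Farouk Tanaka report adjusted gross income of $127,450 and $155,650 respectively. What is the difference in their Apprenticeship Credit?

$1,284

Rafael ($127,450): Apprenticeship Credit: $127,450 is at or below the $150,300 threshold, so the full $5,875 applies.
Farouk ($155,650): Apprenticeship Credit: 24% of the $5,350 excess over $150,300 is $1,284; credit = $5,875 − $1,284 = $4,591.
Difference: |$5,875 − $4,591| = $1,284.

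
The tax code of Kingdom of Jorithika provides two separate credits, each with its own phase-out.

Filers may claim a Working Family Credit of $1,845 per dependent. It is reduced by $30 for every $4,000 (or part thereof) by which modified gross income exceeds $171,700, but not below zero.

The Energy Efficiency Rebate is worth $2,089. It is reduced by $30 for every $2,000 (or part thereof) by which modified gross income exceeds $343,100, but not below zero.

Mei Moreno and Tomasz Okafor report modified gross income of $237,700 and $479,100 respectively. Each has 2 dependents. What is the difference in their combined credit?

Mei ($237,700): Working Family Credit: base = 2 × $1,845 = $3,690. income exceeds $171,700 by $66,000, which is 17 full-or-partial $4,000 increments; reduction = 17 × $30 = $510, leaving $3,180. Energy Efficiency Rebate: $237,700 is at or below the $343,100 threshold, so the full $2,089 applies. total $3,180 + $2,089 = $5,269
Tomasz ($479,100): Working Family Credit: base = 2 × $1,845 = $3,690. income exceeds $171,700 by $307,400, which is 77 full-or-partial $4,000 increments; reduction = 77 × $30 = $2,310, leaving $1,380. Energy Efficiency Rebate: income exceeds $343,100 by $136,000, which is 68 full-or-partial $2,000 increments; reduction = 68 × $30 = $2,040, leaving $49. total $1,380 + $49 = $1,429
Difference: |$5,269 − $1,429| = $3,840.

$3,840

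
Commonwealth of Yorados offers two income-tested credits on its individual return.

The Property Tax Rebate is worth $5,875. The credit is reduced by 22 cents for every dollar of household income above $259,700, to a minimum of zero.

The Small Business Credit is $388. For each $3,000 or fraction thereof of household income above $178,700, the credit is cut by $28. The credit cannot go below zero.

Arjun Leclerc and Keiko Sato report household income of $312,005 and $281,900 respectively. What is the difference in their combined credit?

$991

Arjun ($312,005): Property Tax Rebate: 22% of the $52,305 excess over $259,700 is $11,507.10 ≥ base, so the credit is $0. Small Business Credit: income exceeds $178,700 by $133,305 → 45 increments × $28 = $1,260 ≥ base, so the credit is $0. total $0 + $0 = $0
Keiko ($281,900): Property Tax Rebate: 22% of the $22,200 excess over $259,700 is $4,884; credit = $5,875 − $4,884 = $991. Small Business Credit: income exceeds $178,700 by $103,200 → 35 increments × $28 = $980 ≥ base, so the credit is $0. total $991 + $0 = $991
Difference: |$0 − $991| = $991.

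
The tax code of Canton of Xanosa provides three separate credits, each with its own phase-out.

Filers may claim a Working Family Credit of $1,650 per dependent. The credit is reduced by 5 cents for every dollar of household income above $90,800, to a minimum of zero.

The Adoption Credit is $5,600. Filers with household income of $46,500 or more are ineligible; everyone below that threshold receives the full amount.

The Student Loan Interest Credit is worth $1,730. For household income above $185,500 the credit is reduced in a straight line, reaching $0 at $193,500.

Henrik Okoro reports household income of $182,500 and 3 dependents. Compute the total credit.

Working Family Credit: base = 3 × $1,650 = $4,950. 5% of the $91,700 excess over $90,800 is $4,585; credit = $4,950 − $4,585 = $365.
Adoption Credit: $182,500 meets or exceeds the $46,500 cutoff, so the credit is $0.
Student Loan Interest Credit: $182,500 is at or below the $185,500 threshold, so the full $1,730 applies.
Total: $365 + $0 + $1,730 = $2,095.

$2,095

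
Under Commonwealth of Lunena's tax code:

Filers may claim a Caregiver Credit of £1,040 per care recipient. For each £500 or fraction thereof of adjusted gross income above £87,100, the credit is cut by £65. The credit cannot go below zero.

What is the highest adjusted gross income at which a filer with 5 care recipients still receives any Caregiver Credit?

Full credit = 5 × £1,040 = £5,200.
After 79 increments the reduction is 79 × £65 = £5,135, leaving £65; one more increment wipes it out. Increment 79 ends at excess 79 × £500 = £39,500, so the highest qualifying income is £87,100 + £39,500 = £126,600.

£126,600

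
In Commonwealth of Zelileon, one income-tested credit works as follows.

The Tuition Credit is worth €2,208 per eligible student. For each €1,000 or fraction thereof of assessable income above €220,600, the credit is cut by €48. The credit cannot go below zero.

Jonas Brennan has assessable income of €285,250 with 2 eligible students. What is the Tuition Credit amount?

Tuition Credit: base = 2 × €2,208 = €4,416. income exceeds €220,600 by €64,650, which is 65 full-or-partial €1,000 increments; reduction = 65 × €48 = €3,120, leaving €1,296.

€1,296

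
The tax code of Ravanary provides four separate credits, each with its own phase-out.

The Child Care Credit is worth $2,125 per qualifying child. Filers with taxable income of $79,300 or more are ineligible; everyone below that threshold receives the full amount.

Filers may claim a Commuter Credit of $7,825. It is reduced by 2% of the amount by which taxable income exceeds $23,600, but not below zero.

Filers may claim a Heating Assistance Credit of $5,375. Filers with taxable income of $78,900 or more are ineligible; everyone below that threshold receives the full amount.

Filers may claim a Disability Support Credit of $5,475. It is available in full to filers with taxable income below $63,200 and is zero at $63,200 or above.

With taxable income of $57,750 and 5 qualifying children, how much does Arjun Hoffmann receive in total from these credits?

$28,617

Child Care Credit: base = 5 × $2,125 = $10,625. $57,750 is below the $79,300 cutoff, so the full $10,625 applies.
Commuter Credit: 2% of the $34,150 excess over $23,600 is $683; credit = $7,825 − $683 = $7,142.
Heating Assistance Credit: $57,750 is below the $78,900 cutoff, so the full $5,375 applies.
Disability Support Credit: $57,750 is below the $63,200 cutoff, so the full $5,475 applies.
Total: $10,625 + $7,142 + $5,375 + $5,475 = $28,617.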